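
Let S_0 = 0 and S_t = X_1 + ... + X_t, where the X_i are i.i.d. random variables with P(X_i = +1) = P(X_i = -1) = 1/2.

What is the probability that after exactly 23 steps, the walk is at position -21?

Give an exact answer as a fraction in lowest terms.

Answer: 23/8388608

Derivation:
To reach position -21 after 23 steps: need 1 step of +1 and 22 of -1.
Favorable paths: C(23,1) = 23
Total paths: 2^23 = 8388608
P = 23/8388608 = 23/8388608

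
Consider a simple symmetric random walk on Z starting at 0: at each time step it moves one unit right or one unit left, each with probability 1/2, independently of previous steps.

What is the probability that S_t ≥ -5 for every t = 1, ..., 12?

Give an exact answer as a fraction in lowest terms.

Answer: 1859/2048

Derivation:
Let f(t,s) = #length-t paths at position s with S_1..S_t all ≥ -5.
f(t,s) = f(t-1,s-1) + f(t-1,s+1) for s ≥ -5; f(t,s) = 0 for s < -5.
t=0: f(0,0)=1
t=1: f(1,-1)=1 f(1,1)=1
t=2: f(2,-2)=1 f(2,0)=2 f(2,2)=1
t=3: f(3,-3)=1 f(3,-1)=3 f(3,1)=3 f(3,3)=1
t=4: f(4,-4)=1 f(4,-2)=4 f(4,0)=6 f(4,2)=4 f(4,4)=1
t=5: f(5,-5)=1 f(5,-3)=5 f(5,-1)=10 f(5,1)=10 f(5,3)=5 f(5,5)=1
t=6: f(6,-4)=6 f(6,-2)=15 f(6,0)=20 f(6,2)=15 f(6,4)=6 f(6,6)=1
t=7: f(7,-5)=6 f(7,-3)=21 f(7,-1)=35 f(7,1)=35 f(7,3)=21 f(7,5)=7 f(7,7)=1
t=8: f(8,-4)=27 f(8,-2)=56 f(8,0)=70 f(8,2)=56 f(8,4)=28 f(8,6)=8 f(8,8)=1
t=9: f(9,-5)=27 f(9,-3)=83 f(9,-1)=126 f(9,1)=126 f(9,3)=84 f(9,5)=36 f(9,7)=9 f(9,9)=1
t=10: f(10,-4)=110 f(10,-2)=209 f(10,0)=252 f(10,2)=210 f(10,4)=120 f(10,6)=45 f(10,8)=10 f(10,10)=1
t=11: f(11,-5)=110 f(11,-3)=319 f(11,-1)=461 f(11,1)=462 f(11,3)=330 f(11,5)=165 f(11,7)=55 f(11,9)=11 f(11,11)=1
t=12: f(12,-4)=429 f(12,-2)=780 f(12,0)=923 f(12,2)=792 f(12,4)=495 f(12,6)=220 f(12,8)=66 f(12,10)=12 f(12,12)=1
Σ_s f(12,s) = 3718
P = 3718/4096 = 1859/2048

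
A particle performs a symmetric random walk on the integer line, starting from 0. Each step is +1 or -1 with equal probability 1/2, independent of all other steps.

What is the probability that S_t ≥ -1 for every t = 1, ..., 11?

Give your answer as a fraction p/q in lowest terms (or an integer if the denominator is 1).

Let f(t,s) = #length-t paths at position s with S_1..S_t all ≥ -1.
f(t,s) = f(t-1,s-1) + f(t-1,s+1) for s ≥ -1; f(t,s) = 0 for s < -1.
t=0: f(0,0)=1
t=1: f(1,-1)=1 f(1,1)=1
t=2: f(2,0)=2 f(2,2)=1
t=3: f(3,-1)=2 f(3,1)=3 f(3,3)=1
t=4: f(4,0)=5 f(4,2)=4 f(4,4)=1
t=5: f(5,-1)=5 f(5,1)=9 f(5,3)=5 f(5,5)=1
t=6: f(6,0)=14 f(6,2)=14 f(6,4)=6 f(6,6)=1
t=7: f(7,-1)=14 f(7,1)=28 f(7,3)=20 f(7,5)=7 f(7,7)=1
t=8: f(8,0)=42 f(8,2)=48 f(8,4)=27 f(8,6)=8 f(8,8)=1
t=9: f(9,-1)=42 f(9,1)=90 f(9,3)=75 f(9,5)=35 f(9,7)=9 f(9,9)=1
t=10: f(10,0)=132 f(10,2)=165 f(10,4)=110 f(10,6)=44 f(10,8)=10 f(10,10)=1
t=11: f(11,-1)=132 f(11,1)=297 f(11,3)=275 f(11,5)=154 f(11,7)=54 f(11,9)=11 f(11,11)=1
Σ_s f(11,s) = 924
P = 924/2048 = 231/512

Answer: 231/512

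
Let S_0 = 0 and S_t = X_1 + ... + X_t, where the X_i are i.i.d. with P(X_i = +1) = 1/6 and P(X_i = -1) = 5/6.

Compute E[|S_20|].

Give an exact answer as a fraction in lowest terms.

Answer: 3046910528463145/228509902503936

Derivation:
S_20 takes values m ≡ 0 (mod 2) with |m| ≤ 20; P(S_20=m) = C(20,(20+m)/2) · (1/6)^((20+m)/2) · (5/6)^((20-m)/2).
Distribution: P(S=-20)=95367431640625/3656158440062976, P(S=-18)=95367431640625/914039610015744, P(S=-16)=362396240234375/1828079220031488, P(S=-14)=72479248046875/304679870005248, P(S=-12)=246429443359375/1218719480020992, P(S=-10)=9857177734375/76169967501312, P(S=-8)=9857177734375/152339935002624, P(S=-6)=1971435546875/76169967501312, P(S=-4)=5125732421875/609359740010496, P(S=-2)=1025146484375/457019805007872, P(S=0)=451064453125/914039610015744, P(S=2)=41005859375/457019805007872, P(S=4)=8201171875/609359740010496, P(S=6)=126171875/76169967501312, P(S=8)=25234375/152339935002624, P(S=10)=1009375/76169967501312, P(S=12)=1009375/1218719480020992, P(S=14)=11875/304679870005248, P(S=16)=2375/1828079220031488, P(S=18)=25/914039610015744, P(S=20)=1/3656158440062976
E[|S_20|] = Σ_m |m|·P(S_20=m) = 3046910528463145/228509902503936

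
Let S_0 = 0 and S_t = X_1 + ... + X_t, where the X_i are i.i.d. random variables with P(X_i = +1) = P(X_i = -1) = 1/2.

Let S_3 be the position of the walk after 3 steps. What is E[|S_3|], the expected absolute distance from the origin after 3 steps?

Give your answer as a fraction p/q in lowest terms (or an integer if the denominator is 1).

Answer: 3/2

Derivation:
S_3 takes values m ≡ 1 (mod 2) with |m| ≤ 3; P(S_3=m) = C(3,(3+m)/2)/2^3.
Total paths: 2^3 = 8
Distribution: P(S=-3)=1/8, P(S=-1)=3/8, P(S=1)=3/8, P(S=3)=1/8
E[|S_3|] = Σ_m |m|·P(S_3=m) = 12/8 = 3/2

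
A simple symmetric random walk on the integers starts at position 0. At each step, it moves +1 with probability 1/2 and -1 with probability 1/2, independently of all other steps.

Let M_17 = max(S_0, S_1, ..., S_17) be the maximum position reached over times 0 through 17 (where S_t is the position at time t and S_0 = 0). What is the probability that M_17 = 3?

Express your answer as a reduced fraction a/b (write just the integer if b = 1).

Let M_17 = max(S_0,...,S_17). Use the reflection principle: for j ≥ 1, #{paths with M_17 ≥ j} = #{S_17 ≥ j} + #{S_17 ≥ j+1}.
By reflection, #{M_17 ≥ 3} = #{S_17 ≥ 3} + #{S_17 ≥ 4} = 41226 + 21778 = 63004.
#{M_17 ≥ 4} = #{S_17 ≥ 4} + #{S_17 ≥ 5} = 21778 + 21778 = 43556.
#{M_17 = 3} = 63004 - 43556 = 19448.
P(M_17 = 3) = 19448/131072 = 2431/16384

Answer: 2431/16384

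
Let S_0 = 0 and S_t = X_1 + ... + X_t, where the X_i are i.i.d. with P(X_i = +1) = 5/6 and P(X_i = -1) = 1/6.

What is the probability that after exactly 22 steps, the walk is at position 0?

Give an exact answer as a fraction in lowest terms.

Answer: 1435205078125/5484237660094464

Derivation:
To reach position 0 after 22 steps: need 11 steps of +1 and 11 steps of -1.
Number of such sequences: C(22,11) = 705432
Each has probability (5/6)^11 · (1/6)^11 = 48828125/131621703842267136
P = 705432 · 48828125/131621703842267136 = 1435205078125/5484237660094464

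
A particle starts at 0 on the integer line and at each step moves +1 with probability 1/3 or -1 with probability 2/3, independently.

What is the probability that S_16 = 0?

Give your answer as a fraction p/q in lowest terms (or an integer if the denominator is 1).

Answer: 366080/4782969

Derivation:
To be at 0 after 16 steps: need exactly 8 steps of +1 and 8 of -1.
Number of such sequences: C(16,8) = 12870
Each has probability (1/3)^8 · (2/3)^8 = 256/43046721
P = 12870 · 256/43046721 = 366080/4782969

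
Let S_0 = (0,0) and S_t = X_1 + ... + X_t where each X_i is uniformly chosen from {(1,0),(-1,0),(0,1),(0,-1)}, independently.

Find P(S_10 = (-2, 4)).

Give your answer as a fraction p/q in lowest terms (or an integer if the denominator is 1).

Let h be the number of horizontal steps (so 10-h are vertical). To end at (-2,4) need (h-2)/2 right-steps and ((10-h)+4)/2 up-steps.
Sum over h with 2 ≤ h ≤ 6, h ≡ 0 (mod 2), 10-h ≡ 0 (mod 2):
h=2: C(10,2)·C(2,0)·C(8,6) = 45·1·28 = 1260
h=4: C(10,4)·C(4,1)·C(6,5) = 210·4·6 = 5040
h=6: C(10,6)·C(6,2)·C(4,4) = 210·15·1 = 3150
Total favorable: 9450
Total paths: 4^10 = 1048576
P = 9450/1048576 = 4725/524288

Answer: 4725/524288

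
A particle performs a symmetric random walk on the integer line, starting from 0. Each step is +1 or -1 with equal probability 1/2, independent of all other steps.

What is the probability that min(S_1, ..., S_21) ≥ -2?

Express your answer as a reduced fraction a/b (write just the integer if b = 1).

Answer: 499681/1048576

Derivation:
Let f(t,s) = #length-t paths at position s with S_1..S_t all ≥ -2.
f(t,s) = f(t-1,s-1) + f(t-1,s+1) for s ≥ -2; f(t,s) = 0 for s < -2.
t=0: f(0,0)=1
t=1: f(1,-1)=1 f(1,1)=1
t=2: f(2,-2)=1 f(2,0)=2 f(2,2)=1
t=3: f(3,-1)=3 f(3,1)=3 f(3,3)=1
t=4: f(4,-2)=3 f(4,0)=6 f(4,2)=4 f(4,4)=1
t=5: f(5,-1)=9 f(5,1)=10 f(5,3)=5 f(5,5)=1
t=6: f(6,-2)=9 f(6,0)=19 f(6,2)=15 f(6,4)=6 f(6,6)=1
t=7: f(7,-1)=28 f(7,1)=34 f(7,3)=21 f(7,5)=7 f(7,7)=1
t=8: f(8,-2)=28 f(8,0)=62 f(8,2)=55 f(8,4)=28 f(8,6)=8 f(8,8)=1
t=9: f(9,-1)=90 f(9,1)=117 f(9,3)=83 f(9,5)=36 f(9,7)=9 f(9,9)=1
t=10: f(10,-2)=90 f(10,0)=207 f(10,2)=200 f(10,4)=119 f(10,6)=45 f(10,8)=10 f(10,10)=1
t=11: f(11,-1)=297 f(11,1)=407 f(11,3)=319 f(11,5)=164 f(11,7)=55 f(11,9)=11 f(11,11)=1
t=12: f(12,-2)=297 f(12,0)=704 f(12,2)=726 f(12,4)=483 f(12,6)=219 f(12,8)=66 f(12,10)=12 f(12,12)=1
t=13: f(13,-1)=1001 f(13,1)=1430 f(13,3)=1209 f(13,5)=702 f(13,7)=285 f(13,9)=78 f(13,11)=13 f(13,13)=1
t=14: f(14,-2)=1001 f(14,0)=2431 f(14,2)=2639 f(14,4)=1911 f(14,6)=987 f(14,8)=363 f(14,10)=91 f(14,12)=14 f(14,14)=1
t=15: f(15,-1)=3432 f(15,1)=5070 f(15,3)=4550 f(15,5)=2898 f(15,7)=1350 f(15,9)=454 f(15,11)=105 f(15,13)=15 f(15,15)=1
t=16: f(16,-2)=3432 f(16,0)=8502 f(16,2)=9620 f(16,4)=7448 f(16,6)=4248 f(16,8)=1804 f(16,10)=559 f(16,12)=120 f(16,14)=16 f(16,16)=1
t=17: f(17,-1)=11934 f(17,1)=18122 f(17,3)=17068 f(17,5)=11696 f(17,7)=6052 f(17,9)=2363 f(17,11)=679 f(17,13)=136 f(17,15)=17 f(17,17)=1
t=18: f(18,-2)=11934 f(18,0)=30056 f(18,2)=35190 f(18,4)=28764 f(18,6)=17748 f(18,8)=8415 f(18,10)=3042 f(18,12)=815 f(18,14)=153 f(18,16)=18 f(18,18)=1
t=19: f(19,-1)=41990 f(19,1)=65246 f(19,3)=63954 f(19,5)=46512 f(19,7)=26163 f(19,9)=11457 f(19,11)=3857 f(19,13)=968 f(19,15)=171 f(19,17)=19 f(19,19)=1
t=20: f(20,-2)=41990 f(20,0)=107236 f(20,2)=129200 f(20,4)=110466 f(20,6)=72675 f(20,8)=37620 f(20,10)=15314 f(20,12)=4825 f(20,14)=1139 f(20,16)=190 f(20,18)=20 f(20,20)=1
t=21: f(21,-1)=149226 f(21,1)=236436 f(21,3)=239666 f(21,5)=183141 f(21,7)=110295 f(21,9)=52934 f(21,11)=20139 f(21,13)=5964 f(21,15)=1329 f(21,17)=210 f(21,19)=21 f(21,21)=1
Σ_s f(21,s) = 999362
P = 999362/2097152 = 499681/1048576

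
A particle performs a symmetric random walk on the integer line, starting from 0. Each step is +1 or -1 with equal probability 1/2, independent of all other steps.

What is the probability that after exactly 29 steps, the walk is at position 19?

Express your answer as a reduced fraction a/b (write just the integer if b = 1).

Answer: 118755/536870912

Derivation:
To reach position 19 after 29 steps: need 24 steps of +1 and 5 of -1.
Favorable paths: C(29,24) = 118755
Total paths: 2^29 = 536870912
P = 118755/536870912 = 118755/536870912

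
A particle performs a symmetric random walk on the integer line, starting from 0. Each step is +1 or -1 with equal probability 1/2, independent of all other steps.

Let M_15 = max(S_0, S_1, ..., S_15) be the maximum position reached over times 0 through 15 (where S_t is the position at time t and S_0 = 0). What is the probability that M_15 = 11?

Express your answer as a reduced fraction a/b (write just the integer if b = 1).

Let M_15 = max(S_0,...,S_15). Use the reflection principle: for j ≥ 1, #{paths with M_15 ≥ j} = #{S_15 ≥ j} + #{S_15 ≥ j+1}.
By reflection, #{M_15 ≥ 11} = #{S_15 ≥ 11} + #{S_15 ≥ 12} = 121 + 16 = 137.
#{M_15 ≥ 12} = #{S_15 ≥ 12} + #{S_15 ≥ 13} = 16 + 16 = 32.
#{M_15 = 11} = 137 - 32 = 105.
P(M_15 = 11) = 105/32768 = 105/32768

Answer: 105/32768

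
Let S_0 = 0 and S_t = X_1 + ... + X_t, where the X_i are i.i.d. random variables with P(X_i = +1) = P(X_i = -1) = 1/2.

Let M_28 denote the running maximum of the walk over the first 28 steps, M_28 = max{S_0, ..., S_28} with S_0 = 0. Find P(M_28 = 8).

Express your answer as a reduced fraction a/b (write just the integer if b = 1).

Answer: 6561555/134217728

Derivation:
Let M_28 = max(S_0,...,S_28). Use the reflection principle: for j ≥ 1, #{paths with M_28 ≥ j} = #{S_28 ≥ j} + #{S_28 ≥ j+1}.
By reflection, #{M_28 ≥ 8} = #{S_28 ≥ 8} + #{S_28 ≥ 9} = 24821333 + 11698223 = 36519556.
#{M_28 ≥ 9} = #{S_28 ≥ 9} + #{S_28 ≥ 10} = 11698223 + 11698223 = 23396446.
#{M_28 = 8} = 36519556 - 23396446 = 13123110.
P(M_28 = 8) = 13123110/268435456 = 6561555/134217728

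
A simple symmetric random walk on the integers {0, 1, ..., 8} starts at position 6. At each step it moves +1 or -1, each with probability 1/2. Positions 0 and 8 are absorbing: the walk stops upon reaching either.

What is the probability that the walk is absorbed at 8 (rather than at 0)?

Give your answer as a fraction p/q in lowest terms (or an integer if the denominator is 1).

Answer: 3/4

Derivation:
Symmetric walk (p = 1/2): the harmonic-function argument gives P(hit 8 before 0 | start at 6) = a/N.
P = 6/8 = 3/4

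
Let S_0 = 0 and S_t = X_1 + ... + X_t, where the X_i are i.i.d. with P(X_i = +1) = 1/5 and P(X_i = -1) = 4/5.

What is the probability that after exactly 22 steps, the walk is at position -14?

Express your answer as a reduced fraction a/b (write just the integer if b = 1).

Answer: 100536594464768/476837158203125

Derivation:
To reach position -14 after 22 steps: need 4 steps of +1 and 18 steps of -1.
Number of such sequences: C(22,4) = 7315
Each has probability (1/5)^4 · (4/5)^18 = 68719476736/2384185791015625
P = 7315 · 68719476736/2384185791015625 = 100536594464768/476837158203125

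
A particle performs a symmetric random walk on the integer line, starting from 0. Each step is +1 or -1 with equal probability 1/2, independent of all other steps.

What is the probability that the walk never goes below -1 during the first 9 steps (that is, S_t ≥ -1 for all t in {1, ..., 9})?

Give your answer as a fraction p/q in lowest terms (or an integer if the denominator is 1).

Answer: 63/128

Derivation:
Let f(t,s) = #length-t paths at position s with S_1..S_t all ≥ -1.
f(t,s) = f(t-1,s-1) + f(t-1,s+1) for s ≥ -1; f(t,s) = 0 for s < -1.
t=0: f(0,0)=1
t=1: f(1,-1)=1 f(1,1)=1
t=2: f(2,0)=2 f(2,2)=1
t=3: f(3,-1)=2 f(3,1)=3 f(3,3)=1
t=4: f(4,0)=5 f(4,2)=4 f(4,4)=1
t=5: f(5,-1)=5 f(5,1)=9 f(5,3)=5 f(5,5)=1
t=6: f(6,0)=14 f(6,2)=14 f(6,4)=6 f(6,6)=1
t=7: f(7,-1)=14 f(7,1)=28 f(7,3)=20 f(7,5)=7 f(7,7)=1
t=8: f(8,0)=42 f(8,2)=48 f(8,4)=27 f(8,6)=8 f(8,8)=1
t=9: f(9,-1)=42 f(9,1)=90 f(9,3)=75 f(9,5)=35 f(9,7)=9 f(9,9)=1
Σ_s f(9,s) = 252
P = 252/512 = 63/128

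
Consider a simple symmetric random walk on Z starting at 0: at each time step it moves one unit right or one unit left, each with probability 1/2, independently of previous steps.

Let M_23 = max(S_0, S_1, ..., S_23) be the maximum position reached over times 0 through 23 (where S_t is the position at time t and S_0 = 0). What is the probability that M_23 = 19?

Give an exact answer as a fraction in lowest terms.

Let M_23 = max(S_0,...,S_23). Use the reflection principle: for j ≥ 1, #{paths with M_23 ≥ j} = #{S_23 ≥ j} + #{S_23 ≥ j+1}.
By reflection, #{M_23 ≥ 19} = #{S_23 ≥ 19} + #{S_23 ≥ 20} = 277 + 24 = 301.
#{M_23 ≥ 20} = #{S_23 ≥ 20} + #{S_23 ≥ 21} = 24 + 24 = 48.
#{M_23 = 19} = 301 - 48 = 253.
P(M_23 = 19) = 253/8388608 = 253/8388608

Answer: 253/8388608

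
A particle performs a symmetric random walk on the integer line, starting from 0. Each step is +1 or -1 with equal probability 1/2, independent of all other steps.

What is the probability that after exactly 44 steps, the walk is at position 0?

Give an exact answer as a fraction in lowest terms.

To return to 0 after 44 steps: need exactly 22 steps of +1 and 22 of -1.
Favorable paths: C(44,22) = 2104098963720
Total paths: 2^44 = 17592186044416
P = 2104098963720/17592186044416 = 263012370465/2199023255552

Answer: 263012370465/2199023255552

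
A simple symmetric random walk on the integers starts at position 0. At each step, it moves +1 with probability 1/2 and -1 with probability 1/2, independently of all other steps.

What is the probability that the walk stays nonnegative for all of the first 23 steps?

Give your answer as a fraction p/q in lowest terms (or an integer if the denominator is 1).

Let f(t,s) = #length-t paths at position s with S_1..S_t all ≥ 0.
f(t,s) = f(t-1,s-1) + f(t-1,s+1) for s ≥ 0; f(t,s) = 0 for s < 0.
t=0: f(0,0)=1
t=1: f(1,1)=1
t=2: f(2,0)=1 f(2,2)=1
t=3: f(3,1)=2 f(3,3)=1
t=4: f(4,0)=2 f(4,2)=3 f(4,4)=1
t=5: f(5,1)=5 f(5,3)=4 f(5,5)=1
t=6: f(6,0)=5 f(6,2)=9 f(6,4)=5 f(6,6)=1
t=7: f(7,1)=14 f(7,3)=14 f(7,5)=6 f(7,7)=1
t=8: f(8,0)=14 f(8,2)=28 f(8,4)=20 f(8,6)=7 f(8,8)=1
t=9: f(9,1)=42 f(9,3)=48 f(9,5)=27 f(9,7)=8 f(9,9)=1
t=10: f(10,0)=42 f(10,2)=90 f(10,4)=75 f(10,6)=35 f(10,8)=9 f(10,10)=1
t=11: f(11,1)=132 f(11,3)=165 f(11,5)=110 f(11,7)=44 f(11,9)=10 f(11,11)=1
t=12: f(12,0)=132 f(12,2)=297 f(12,4)=275 f(12,6)=154 f(12,8)=54 f(12,10)=11 f(12,12)=1
t=13: f(13,1)=429 f(13,3)=572 f(13,5)=429 f(13,7)=208 f(13,9)=65 f(13,11)=12 f(13,13)=1
t=14: f(14,0)=429 f(14,2)=1001 f(14,4)=1001 f(14,6)=637 f(14,8)=273 f(14,10)=77 f(14,12)=13 f(14,14)=1
t=15: f(15,1)=1430 f(15,3)=2002 f(15,5)=1638 f(15,7)=910 f(15,9)=350 f(15,11)=90 f(15,13)=14 f(15,15)=1
t=16: f(16,0)=1430 f(16,2)=3432 f(16,4)=3640 f(16,6)=2548 f(16,8)=1260 f(16,10)=440 f(16,12)=104 f(16,14)=15 f(16,16)=1
t=17: f(17,1)=4862 f(17,3)=7072 f(17,5)=6188 f(17,7)=3808 f(17,9)=1700 f(17,11)=544 f(17,13)=119 f(17,15)=16 f(17,17)=1
t=18: f(18,0)=4862 f(18,2)=11934 f(18,4)=13260 f(18,6)=9996 f(18,8)=5508 f(18,10)=2244 f(18,12)=663 f(18,14)=135 f(18,16)=17 f(18,18)=1
t=19: f(19,1)=16796 f(19,3)=25194 f(19,5)=23256 f(19,7)=15504 f(19,9)=7752 f(19,11)=2907 f(19,13)=798 f(19,15)=152 f(19,17)=18 f(19,19)=1
t=20: f(20,0)=16796 f(20,2)=41990 f(20,4)=48450 f(20,6)=38760 f(20,8)=23256 f(20,10)=10659 f(20,12)=3705 f(20,14)=950 f(20,16)=170 f(20,18)=19 f(20,20)=1
t=21: f(21,1)=58786 f(21,3)=90440 f(21,5)=87210 f(21,7)=62016 f(21,9)=33915 f(21,11)=14364 f(21,13)=4655 f(21,15)=1120 f(21,17)=189 f(21,19)=20 f(21,21)=1
t=22: f(22,0)=58786 f(22,2)=149226 f(22,4)=177650 f(22,6)=149226 f(22,8)=95931 f(22,10)=48279 f(22,12)=19019 f(22,14)=5775 f(22,16)=1309 f(22,18)=209 f(22,20)=21 f(22,22)=1
t=23: f(23,1)=208012 f(23,3)=326876 f(23,5)=326876 f(23,7)=245157 f(23,9)=144210 f(23,11)=67298 f(23,13)=24794 f(23,15)=7084 f(23,17)=1518 f(23,19)=230 f(23,21)=22 f(23,23)=1
Σ_s f(23,s) = 1352078
P = 1352078/8388608 = 676039/4194304

Answer: 676039/4194304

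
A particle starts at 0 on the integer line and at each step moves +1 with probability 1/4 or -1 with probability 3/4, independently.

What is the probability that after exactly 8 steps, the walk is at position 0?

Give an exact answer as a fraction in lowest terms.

To be at 0 after 8 steps: need exactly 4 steps of +1 and 4 of -1.
Number of such sequences: C(8,4) = 70
Each has probability (1/4)^4 · (3/4)^4 = 81/65536
P = 70 · 81/65536 = 2835/32768

Answer: 2835/32768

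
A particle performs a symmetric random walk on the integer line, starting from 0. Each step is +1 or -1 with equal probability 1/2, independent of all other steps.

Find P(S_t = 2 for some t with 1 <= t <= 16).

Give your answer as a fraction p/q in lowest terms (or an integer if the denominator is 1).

Count via complement. Let g(t,s) = #length-t paths at position s with S_1..S_t all ≠ 2.
g(t,s) = g(t-1,s-1) + g(t-1,s+1) for s ≠ 2; g(t,2) = 0.
t=0: g(0,0)=1
t=1: g(1,-1)=1 g(1,1)=1
t=2: g(2,-2)=1 g(2,0)=2
t=3: g(3,-3)=1 g(3,-1)=3 g(3,1)=2
t=4: g(4,-4)=1 g(4,-2)=4 g(4,0)=5
t=5: g(5,-5)=1 g(5,-3)=5 g(5,-1)=9 g(5,1)=5
t=6: g(6,-6)=1 g(6,-4)=6 g(6,-2)=14 g(6,0)=14
t=7: g(7,-7)=1 g(7,-5)=7 g(7,-3)=20 g(7,-1)=28 g(7,1)=14
t=8: g(8,-8)=1 g(8,-6)=8 g(8,-4)=27 g(8,-2)=48 g(8,0)=42
t=9: g(9,-9)=1 g(9,-7)=9 g(9,-5)=35 g(9,-3)=75 g(9,-1)=90 g(9,1)=42
t=10: g(10,-10)=1 g(10,-8)=10 g(10,-6)=44 g(10,-4)=110 g(10,-2)=165 g(10,0)=132
t=11: g(11,-11)=1 g(11,-9)=11 g(11,-7)=54 g(11,-5)=154 g(11,-3)=275 g(11,-1)=297 g(11,1)=132
t=12: g(12,-12)=1 g(12,-10)=12 g(12,-8)=65 g(12,-6)=208 g(12,-4)=429 g(12,-2)=572 g(12,0)=429
t=13: g(13,-13)=1 g(13,-11)=13 g(13,-9)=77 g(13,-7)=273 g(13,-5)=637 g(13,-3)=1001 g(13,-1)=1001 g(13,1)=429
t=14: g(14,-14)=1 g(14,-12)=14 g(14,-10)=90 g(14,-8)=350 g(14,-6)=910 g(14,-4)=1638 g(14,-2)=2002 g(14,0)=1430
t=15: g(15,-15)=1 g(15,-13)=15 g(15,-11)=104 g(15,-9)=440 g(15,-7)=1260 g(15,-5)=2548 g(15,-3)=3640 g(15,-1)=3432 g(15,1)=1430
t=16: g(16,-16)=1 g(16,-14)=16 g(16,-12)=119 g(16,-10)=544 g(16,-8)=1700 g(16,-6)=3808 g(16,-4)=6188 g(16,-2)=7072 g(16,0)=4862
Paths never hitting 2: Σ_s g(16,s) = 24310
Paths hitting 2: 2^16 - 24310 = 41226
P = 41226/65536 = 20613/32768

Answer: 20613/32768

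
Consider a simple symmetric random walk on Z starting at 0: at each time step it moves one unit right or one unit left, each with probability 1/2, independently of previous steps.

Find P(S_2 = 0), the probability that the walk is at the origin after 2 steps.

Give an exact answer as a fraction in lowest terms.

Answer: 1/2

Derivation:
To return to 0 after 2 steps: need exactly 1 step of +1 and 1 of -1.
Favorable paths: C(2,1) = 2
Total paths: 2^2 = 4
P = 2/4 = 1/2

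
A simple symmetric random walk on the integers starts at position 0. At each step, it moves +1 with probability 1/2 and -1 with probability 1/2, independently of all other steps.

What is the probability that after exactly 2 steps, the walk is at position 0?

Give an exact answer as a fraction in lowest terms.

To return to 0 after 2 steps: need exactly 1 step of +1 and 1 of -1.
Favorable paths: C(2,1) = 2
Total paths: 2^2 = 4
P = 2/4 = 1/2

Answer: 1/2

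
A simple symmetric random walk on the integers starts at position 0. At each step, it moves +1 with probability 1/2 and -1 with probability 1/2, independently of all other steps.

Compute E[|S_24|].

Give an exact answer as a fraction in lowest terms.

Answer: 2028117/524288

Derivation:
S_24 takes values m ≡ 0 (mod 2) with |m| ≤ 24; P(S_24=m) = C(24,(24+m)/2)/2^24.
Total paths: 2^24 = 16777216
Distribution: P(S=-24)=1/16777216, P(S=-22)=24/16777216, P(S=-20)=276/16777216, P(S=-18)=2024/16777216, P(S=-16)=10626/16777216, P(S=-14)=42504/16777216, P(S=-12)=134596/16777216, P(S=-10)=346104/16777216, P(S=-8)=735471/16777216, P(S=-6)=1307504/16777216, P(S=-4)=1961256/16777216, P(S=-2)=2496144/16777216, P(S=0)=2704156/16777216, P(S=2)=2496144/16777216, P(S=4)=1961256/16777216, P(S=6)=1307504/16777216, P(S=8)=735471/16777216, P(S=10)=346104/16777216, P(S=12)=134596/16777216, P(S=14)=42504/16777216, P(S=16)=10626/16777216, P(S=18)=2024/16777216, P(S=20)=276/16777216, P(S=22)=24/16777216, P(S=24)=1/16777216
E[|S_24|] = Σ_m |m|·P(S_24=m) = 64899744/16777216 = 2028117/524288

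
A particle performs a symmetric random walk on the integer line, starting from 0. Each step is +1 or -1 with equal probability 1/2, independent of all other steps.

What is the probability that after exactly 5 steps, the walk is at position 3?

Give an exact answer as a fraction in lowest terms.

To reach position 3 after 5 steps: need 4 steps of +1 and 1 of -1.
Favorable paths: C(5,4) = 5
Total paths: 2^5 = 32
P = 5/32 = 5/32

Answer: 5/32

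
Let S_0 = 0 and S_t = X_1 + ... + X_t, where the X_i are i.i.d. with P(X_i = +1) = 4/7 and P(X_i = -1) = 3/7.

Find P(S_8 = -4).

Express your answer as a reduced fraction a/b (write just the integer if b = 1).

Answer: 46656/823543

Derivation:
To reach position -4 after 8 steps: need 2 steps of +1 and 6 steps of -1.
Number of such sequences: C(8,2) = 28
Each has probability (4/7)^2 · (3/7)^6 = 11664/5764801
P = 28 · 11664/5764801 = 46656/823543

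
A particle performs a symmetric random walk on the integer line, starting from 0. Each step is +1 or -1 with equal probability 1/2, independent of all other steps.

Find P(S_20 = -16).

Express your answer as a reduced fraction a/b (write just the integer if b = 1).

To reach position -16 after 20 steps: need 2 steps of +1 and 18 of -1.
Favorable paths: C(20,2) = 190
Total paths: 2^20 = 1048576
P = 190/1048576 = 95/524288

Answer: 95/524288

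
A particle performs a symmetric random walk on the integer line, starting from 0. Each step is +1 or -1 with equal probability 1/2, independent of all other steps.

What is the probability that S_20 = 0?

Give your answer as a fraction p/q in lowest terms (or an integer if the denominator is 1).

Answer: 46189/262144

Derivation:
To return to 0 after 20 steps: need exactly 10 steps of +1 and 10 of -1.
Favorable paths: C(20,10) = 184756
Total paths: 2^20 = 1048576
P = 184756/1048576 = 46189/262144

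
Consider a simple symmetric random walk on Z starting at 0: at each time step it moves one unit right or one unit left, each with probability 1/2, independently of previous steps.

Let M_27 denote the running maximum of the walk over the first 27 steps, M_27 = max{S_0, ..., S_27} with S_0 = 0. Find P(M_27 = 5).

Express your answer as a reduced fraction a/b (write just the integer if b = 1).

Let M_27 = max(S_0,...,S_27). Use the reflection principle: for j ≥ 1, #{paths with M_27 ≥ j} = #{S_27 ≥ j} + #{S_27 ≥ j+1}.
By reflection, #{M_27 ≥ 5} = #{S_27 ≥ 5} + #{S_27 ≥ 6} = 29666704 + 16628809 = 46295513.
#{M_27 ≥ 6} = #{S_27 ≥ 6} + #{S_27 ≥ 7} = 16628809 + 16628809 = 33257618.
#{M_27 = 5} = 46295513 - 33257618 = 13037895.
P(M_27 = 5) = 13037895/134217728 = 13037895/134217728

Answer: 13037895/134217728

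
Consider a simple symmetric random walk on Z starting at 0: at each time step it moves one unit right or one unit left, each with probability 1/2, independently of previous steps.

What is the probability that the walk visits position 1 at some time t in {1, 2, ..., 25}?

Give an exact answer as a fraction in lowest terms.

Count via complement. Let g(t,s) = #length-t paths at position s with S_1..S_t all ≠ 1.
g(t,s) = g(t-1,s-1) + g(t-1,s+1) for s ≠ 1; g(t,1) = 0.
t=0: g(0,0)=1
t=1: g(1,-1)=1
t=2: g(2,-2)=1 g(2,0)=1
t=3: g(3,-3)=1 g(3,-1)=2
t=4: g(4,-4)=1 g(4,-2)=3 g(4,0)=2
t=5: g(5,-5)=1 g(5,-3)=4 g(5,-1)=5
t=6: g(6,-6)=1 g(6,-4)=5 g(6,-2)=9 g(6,0)=5
t=7: g(7,-7)=1 g(7,-5)=6 g(7,-3)=14 g(7,-1)=14
t=8: g(8,-8)=1 g(8,-6)=7 g(8,-4)=20 g(8,-2)=28 g(8,0)=14
t=9: g(9,-9)=1 g(9,-7)=8 g(9,-5)=27 g(9,-3)=48 g(9,-1)=42
t=10: g(10,-10)=1 g(10,-8)=9 g(10,-6)=35 g(10,-4)=75 g(10,-2)=90 g(10,0)=42
t=11: g(11,-11)=1 g(11,-9)=10 g(11,-7)=44 g(11,-5)=110 g(11,-3)=165 g(11,-1)=132
t=12: g(12,-12)=1 g(12,-10)=11 g(12,-8)=54 g(12,-6)=154 g(12,-4)=275 g(12,-2)=297 g(12,0)=132
t=13: g(13,-13)=1 g(13,-11)=12 g(13,-9)=65 g(13,-7)=208 g(13,-5)=429 g(13,-3)=572 g(13,-1)=429
t=14: g(14,-14)=1 g(14,-12)=13 g(14,-10)=77 g(14,-8)=273 g(14,-6)=637 g(14,-4)=1001 g(14,-2)=1001 g(14,0)=429
t=15: g(15,-15)=1 g(15,-13)=14 g(15,-11)=90 g(15,-9)=350 g(15,-7)=910 g(15,-5)=1638 g(15,-3)=2002 g(15,-1)=1430
t=16: g(16,-16)=1 g(16,-14)=15 g(16,-12)=104 g(16,-10)=440 g(16,-8)=1260 g(16,-6)=2548 g(16,-4)=3640 g(16,-2)=3432 g(16,0)=1430
t=17: g(17,-17)=1 g(17,-15)=16 g(17,-13)=119 g(17,-11)=544 g(17,-9)=1700 g(17,-7)=3808 g(17,-5)=6188 g(17,-3)=7072 g(17,-1)=4862
t=18: g(18,-18)=1 g(18,-16)=17 g(18,-14)=135 g(18,-12)=663 g(18,-10)=2244 g(18,-8)=5508 g(18,-6)=9996 g(18,-4)=13260 g(18,-2)=11934 g(18,0)=4862
t=19: g(19,-19)=1 g(19,-17)=18 g(19,-15)=152 g(19,-13)=798 g(19,-11)=2907 g(19,-9)=7752 g(19,-7)=15504 g(19,-5)=23256 g(19,-3)=25194 g(19,-1)=16796
t=20: g(20,-20)=1 g(20,-18)=19 g(20,-16)=170 g(20,-14)=950 g(20,-12)=3705 g(20,-10)=10659 g(20,-8)=23256 g(20,-6)=38760 g(20,-4)=48450 g(20,-2)=41990 g(20,0)=16796
t=21: g(21,-21)=1 g(21,-19)=20 g(21,-17)=189 g(21,-15)=1120 g(21,-13)=4655 g(21,-11)=14364 g(21,-9)=33915 g(21,-7)=62016 g(21,-5)=87210 g(21,-3)=90440 g(21,-1)=58786
t=22: g(22,-22)=1 g(22,-20)=21 g(22,-18)=209 g(22,-16)=1309 g(22,-14)=5775 g(22,-12)=19019 g(22,-10)=48279 g(22,-8)=95931 g(22,-6)=149226 g(22,-4)=177650 g(22,-2)=149226 g(22,0)=58786
t=23: g(23,-23)=1 g(23,-21)=22 g(23,-19)=230 g(23,-17)=1518 g(23,-15)=7084 g(23,-13)=24794 g(23,-11)=67298 g(23,-9)=144210 g(23,-7)=245157 g(23,-5)=326876 g(23,-3)=326876 g(23,-1)=208012
t=24: g(24,-24)=1 g(24,-22)=23 g(24,-20)=252 g(24,-18)=1748 g(24,-16)=8602 g(24,-14)=31878 g(24,-12)=92092 g(24,-10)=211508 g(24,-8)=389367 g(24,-6)=572033 g(24,-4)=653752 g(24,-2)=534888 g(24,0)=208012
t=25: g(25,-25)=1 g(25,-23)=24 g(25,-21)=275 g(25,-19)=2000 g(25,-17)=10350 g(25,-15)=40480 g(25,-13)=123970 g(25,-11)=303600 g(25,-9)=600875 g(25,-7)=961400 g(25,-5)=1225785 g(25,-3)=1188640 g(25,-1)=742900
Paths never hitting 1: Σ_s g(25,s) = 5200300
Paths hitting 1: 2^25 - 5200300 = 28354132
P = 28354132/33554432 = 7088533/8388608

Answer: 7088533/8388608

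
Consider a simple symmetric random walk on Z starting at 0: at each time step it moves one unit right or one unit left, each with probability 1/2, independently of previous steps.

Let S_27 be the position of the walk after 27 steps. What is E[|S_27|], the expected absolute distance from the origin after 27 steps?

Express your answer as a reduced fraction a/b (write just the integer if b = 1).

Answer: 35102025/8388608

Derivation:
S_27 takes values m ≡ 1 (mod 2) with |m| ≤ 27; P(S_27=m) = C(27,(27+m)/2)/2^27.
Total paths: 2^27 = 134217728
Distribution: P(S=-27)=1/134217728, P(S=-25)=27/134217728, P(S=-23)=351/134217728, P(S=-21)=2925/134217728, P(S=-19)=17550/134217728, P(S=-17)=80730/134217728, P(S=-15)=296010/134217728, P(S=-13)=888030/134217728, P(S=-11)=2220075/134217728, P(S=-9)=4686825/134217728, P(S=-7)=8436285/134217728, P(S=-5)=13037895/134217728, P(S=-3)=17383860/134217728, P(S=-1)=20058300/134217728, P(S=1)=20058300/134217728, P(S=3)=17383860/134217728, P(S=5)=13037895/134217728, P(S=7)=8436285/134217728, P(S=9)=4686825/134217728, P(S=11)=2220075/134217728, P(S=13)=888030/134217728, P(S=15)=296010/134217728, P(S=17)=80730/134217728, P(S=19)=17550/134217728, P(S=21)=2925/134217728, P(S=23)=351/134217728, P(S=25)=27/134217728, P(S=27)=1/134217728
E[|S_27|] = Σ_m |m|·P(S_27=m) = 561632400/134217728 = 35102025/8388608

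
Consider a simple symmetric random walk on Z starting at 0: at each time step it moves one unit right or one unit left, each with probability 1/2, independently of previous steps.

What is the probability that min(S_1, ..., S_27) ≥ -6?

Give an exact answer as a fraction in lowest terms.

Answer: 109396395/134217728

Derivation:
Let f(t,s) = #length-t paths at position s with S_1..S_t all ≥ -6.
f(t,s) = f(t-1,s-1) + f(t-1,s+1) for s ≥ -6; f(t,s) = 0 for s < -6.
t=0: f(0,0)=1
t=1: f(1,-1)=1 f(1,1)=1
t=2: f(2,-2)=1 f(2,0)=2 f(2,2)=1
t=3: f(3,-3)=1 f(3,-1)=3 f(3,1)=3 f(3,3)=1
t=4: f(4,-4)=1 f(4,-2)=4 f(4,0)=6 f(4,2)=4 f(4,4)=1
t=5: f(5,-5)=1 f(5,-3)=5 f(5,-1)=10 f(5,1)=10 f(5,3)=5 f(5,5)=1
t=6: f(6,-6)=1 f(6,-4)=6 f(6,-2)=15 f(6,0)=20 f(6,2)=15 f(6,4)=6 f(6,6)=1
t=7: f(7,-5)=7 f(7,-3)=21 f(7,-1)=35 f(7,1)=35 f(7,3)=21 f(7,5)=7 f(7,7)=1
t=8: f(8,-6)=7 f(8,-4)=28 f(8,-2)=56 f(8,0)=70 f(8,2)=56 f(8,4)=28 f(8,6)=8 f(8,8)=1
t=9: f(9,-5)=35 f(9,-3)=84 f(9,-1)=126 f(9,1)=126 f(9,3)=84 f(9,5)=36 f(9,7)=9 f(9,9)=1
t=10: f(10,-6)=35 f(10,-4)=119 f(10,-2)=210 f(10,0)=252 f(10,2)=210 f(10,4)=120 f(10,6)=45 f(10,8)=10 f(10,10)=1
t=11: f(11,-5)=154 f(11,-3)=329 f(11,-1)=462 f(11,1)=462 f(11,3)=330 f(11,5)=165 f(11,7)=55 f(11,9)=11 f(11,11)=1
t=12: f(12,-6)=154 f(12,-4)=483 f(12,-2)=791 f(12,0)=924 f(12,2)=792 f(12,4)=495 f(12,6)=220 f(12,8)=66 f(12,10)=12 f(12,12)=1
t=13: f(13,-5)=637 f(13,-3)=1274 f(13,-1)=1715 f(13,1)=1716 f(13,3)=1287 f(13,5)=715 f(13,7)=286 f(13,9)=78 f(13,11)=13 f(13,13)=1
t=14: f(14,-6)=637 f(14,-4)=1911 f(14,-2)=2989 f(14,0)=3431 f(14,2)=3003 f(14,4)=2002 f(14,6)=1001 f(14,8)=364 f(14,10)=91 f(14,12)=14 f(14,14)=1
t=15: f(15,-5)=2548 f(15,-3)=4900 f(15,-1)=6420 f(15,1)=6434 f(15,3)=5005 f(15,5)=3003 f(15,7)=1365 f(15,9)=455 f(15,11)=105 f(15,13)=15 f(15,15)=1
t=16: f(16,-6)=2548 f(16,-4)=7448 f(16,-2)=11320 f(16,0)=12854 f(16,2)=11439 f(16,4)=8008 f(16,6)=4368 f(16,8)=1820 f(16,10)=560 f(16,12)=120 f(16,14)=16 f(16,16)=1
t=17: f(17,-5)=9996 f(17,-3)=18768 f(17,-1)=24174 f(17,1)=24293 f(17,3)=19447 f(17,5)=12376 f(17,7)=6188 f(17,9)=2380 f(17,11)=680 f(17,13)=136 f(17,15)=17 f(17,17)=1
t=18: f(18,-6)=9996 f(18,-4)=28764 f(18,-2)=42942 f(18,0)=48467 f(18,2)=43740 f(18,4)=31823 f(18,6)=18564 f(18,8)=8568 f(18,10)=3060 f(18,12)=816 f(18,14)=153 f(18,16)=18 f(18,18)=1
t=19: f(19,-5)=38760 f(19,-3)=71706 f(19,-1)=91409 f(19,1)=92207 f(19,3)=75563 f(19,5)=50387 f(19,7)=27132 f(19,9)=11628 f(19,11)=3876 f(19,13)=969 f(19,15)=171 f(19,17)=19 f(19,19)=1
t=20: f(20,-6)=38760 f(20,-4)=110466 f(20,-2)=163115 f(20,0)=183616 f(20,2)=167770 f(20,4)=125950 f(20,6)=77519 f(20,8)=38760 f(20,10)=15504 f(20,12)=4845 f(20,14)=1140 f(20,16)=190 f(20,18)=20 f(20,20)=1
t=21: f(21,-5)=149226 f(21,-3)=273581 f(21,-1)=346731 f(21,1)=351386 f(21,3)=293720 f(21,5)=203469 f(21,7)=116279 f(21,9)=54264 f(21,11)=20349 f(21,13)=5985 f(21,15)=1330 f(21,17)=210 f(21,19)=21 f(21,21)=1
t=22: f(22,-6)=149226 f(22,-4)=422807 f(22,-2)=620312 f(22,0)=698117 f(22,2)=645106 f(22,4)=497189 f(22,6)=319748 f(22,8)=170543 f(22,10)=74613 f(22,12)=26334 f(22,14)=7315 f(22,16)=1540 f(22,18)=231 f(22,20)=22 f(22,22)=1
t=23: f(23,-5)=572033 f(23,-3)=1043119 f(23,-1)=1318429 f(23,1)=1343223 f(23,3)=1142295 f(23,5)=816937 f(23,7)=490291 f(23,9)=245156 f(23,11)=100947 f(23,13)=33649 f(23,15)=8855 f(23,17)=1771 f(23,19)=253 f(23,21)=23 f(23,23)=1
t=24: f(24,-6)=572033 f(24,-4)=1615152 f(24,-2)=2361548 f(24,0)=2661652 f(24,2)=2485518 f(24,4)=1959232 f(24,6)=1307228 f(24,8)=735447 f(24,10)=346103 f(24,12)=134596 f(24,14)=42504 f(24,16)=10626 f(24,18)=2024 f(24,20)=276 f(24,22)=24 f(24,24)=1
t=25: f(25,-5)=2187185 f(25,-3)=3976700 f(25,-1)=5023200 f(25,1)=5147170 f(25,3)=4444750 f(25,5)=3266460 f(25,7)=2042675 f(25,9)=1081550 f(25,11)=480699 f(25,13)=177100 f(25,15)=53130 f(25,17)=12650 f(25,19)=2300 f(25,21)=300 f(25,23)=25 f(25,25)=1
t=26: f(26,-6)=2187185 f(26,-4)=6163885 f(26,-2)=8999900 f(26,0)=10170370 f(26,2)=9591920 f(26,4)=7711210 f(26,6)=5309135 f(26,8)=3124225 f(26,10)=1562249 f(26,12)=657799 f(26,14)=230230 f(26,16)=65780 f(26,18)=14950 f(26,20)=2600 f(26,22)=325 f(26,24)=26 f(26,26)=1
t=27: f(27,-5)=8351070 f(27,-3)=15163785 f(27,-1)=19170270 f(27,1)=19762290 f(27,3)=17303130 f(27,5)=13020345 f(27,7)=8433360 f(27,9)=4686474 f(27,11)=2220048 f(27,13)=888029 f(27,15)=296010 f(27,17)=80730 f(27,19)=17550 f(27,21)=2925 f(27,23)=351 f(27,25)=27 f(27,27)=1
Σ_s f(27,s) = 109396395
P = 109396395/134217728 = 109396395/134217728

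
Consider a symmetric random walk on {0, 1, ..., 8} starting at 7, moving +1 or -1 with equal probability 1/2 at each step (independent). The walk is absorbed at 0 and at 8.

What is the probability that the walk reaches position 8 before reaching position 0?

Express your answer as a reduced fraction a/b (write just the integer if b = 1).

Answer: 7/8

Derivation:
Symmetric walk (p = 1/2): the harmonic-function argument gives P(hit 8 before 0 | start at 7) = a/N.
P = 7/8 = 7/8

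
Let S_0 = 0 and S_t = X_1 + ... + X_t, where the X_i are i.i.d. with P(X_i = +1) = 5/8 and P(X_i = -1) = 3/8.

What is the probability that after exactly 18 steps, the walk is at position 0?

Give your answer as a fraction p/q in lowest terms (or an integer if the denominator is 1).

Answer: 467279033203125/4503599627370496

Derivation:
To be at 0 after 18 steps: need exactly 9 steps of +1 and 9 of -1.
Number of such sequences: C(18,9) = 48620
Each has probability (5/8)^9 · (3/8)^9 = 38443359375/18014398509481984
P = 48620 · 38443359375/18014398509481984 = 467279033203125/4503599627370496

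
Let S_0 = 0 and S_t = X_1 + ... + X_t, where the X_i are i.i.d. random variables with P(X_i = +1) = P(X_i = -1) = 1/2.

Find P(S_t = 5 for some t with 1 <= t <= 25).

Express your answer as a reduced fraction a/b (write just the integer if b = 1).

Count via complement. Let g(t,s) = #length-t paths at position s with S_1..S_t all ≠ 5.
g(t,s) = g(t-1,s-1) + g(t-1,s+1) for s ≠ 5; g(t,5) = 0.
t=0: g(0,0)=1
t=1: g(1,-1)=1 g(1,1)=1
t=2: g(2,-2)=1 g(2,0)=2 g(2,2)=1
t=3: g(3,-3)=1 g(3,-1)=3 g(3,1)=3 g(3,3)=1
t=4: g(4,-4)=1 g(4,-2)=4 g(4,0)=6 g(4,2)=4 g(4,4)=1
t=5: g(5,-5)=1 g(5,-3)=5 g(5,-1)=10 g(5,1)=10 g(5,3)=5
t=6: g(6,-6)=1 g(6,-4)=6 g(6,-2)=15 g(6,0)=20 g(6,2)=15 g(6,4)=5
t=7: g(7,-7)=1 g(7,-5)=7 g(7,-3)=21 g(7,-1)=35 g(7,1)=35 g(7,3)=20
t=8: g(8,-8)=1 g(8,-6)=8 g(8,-4)=28 g(8,-2)=56 g(8,0)=70 g(8,2)=55 g(8,4)=20
t=9: g(9,-9)=1 g(9,-7)=9 g(9,-5)=36 g(9,-3)=84 g(9,-1)=126 g(9,1)=125 g(9,3)=75
t=10: g(10,-10)=1 g(10,-8)=10 g(10,-6)=45 g(10,-4)=120 g(10,-2)=210 g(10,0)=251 g(10,2)=200 g(10,4)=75
t=11: g(11,-11)=1 g(11,-9)=11 g(11,-7)=55 g(11,-5)=165 g(11,-3)=330 g(11,-1)=461 g(11,1)=451 g(11,3)=275
t=12: g(12,-12)=1 g(12,-10)=12 g(12,-8)=66 g(12,-6)=220 g(12,-4)=495 g(12,-2)=791 g(12,0)=912 g(12,2)=726 g(12,4)=275
t=13: g(13,-13)=1 g(13,-11)=13 g(13,-9)=78 g(13,-7)=286 g(13,-5)=715 g(13,-3)=1286 g(13,-1)=1703 g(13,1)=1638 g(13,3)=1001
t=14: g(14,-14)=1 g(14,-12)=14 g(14,-10)=91 g(14,-8)=364 g(14,-6)=1001 g(14,-4)=2001 g(14,-2)=2989 g(14,0)=3341 g(14,2)=2639 g(14,4)=1001
t=15: g(15,-15)=1 g(15,-13)=15 g(15,-11)=105 g(15,-9)=455 g(15,-7)=1365 g(15,-5)=3002 g(15,-3)=4990 g(15,-1)=6330 g(15,1)=5980 g(15,3)=3640
t=16: g(16,-16)=1 g(16,-14)=16 g(16,-12)=120 g(16,-10)=560 g(16,-8)=1820 g(16,-6)=4367 g(16,-4)=7992 g(16,-2)=11320 g(16,0)=12310 g(16,2)=9620 g(16,4)=3640
t=17: g(17,-17)=1 g(17,-15)=17 g(17,-13)=136 g(17,-11)=680 g(17,-9)=2380 g(17,-7)=6187 g(17,-5)=12359 g(17,-3)=19312 g(17,-1)=23630 g(17,1)=21930 g(17,3)=13260
t=18: g(18,-18)=1 g(18,-16)=18 g(18,-14)=153 g(18,-12)=816 g(18,-10)=3060 g(18,-8)=8567 g(18,-6)=18546 g(18,-4)=31671 g(18,-2)=42942 g(18,0)=45560 g(18,2)=35190 g(18,4)=13260
t=19: g(19,-19)=1 g(19,-17)=19 g(19,-15)=171 g(19,-13)=969 g(19,-11)=3876 g(19,-9)=11627 g(19,-7)=27113 g(19,-5)=50217 g(19,-3)=74613 g(19,-1)=88502 g(19,1)=80750 g(19,3)=48450
t=20: g(20,-20)=1 g(20,-18)=20 g(20,-16)=190 g(20,-14)=1140 g(20,-12)=4845 g(20,-10)=15503 g(20,-8)=38740 g(20,-6)=77330 g(20,-4)=124830 g(20,-2)=163115 g(20,0)=169252 g(20,2)=129200 g(20,4)=48450
t=21: g(21,-21)=1 g(21,-19)=21 g(21,-17)=210 g(21,-15)=1330 g(21,-13)=5985 g(21,-11)=20348 g(21,-9)=54243 g(21,-7)=116070 g(21,-5)=202160 g(21,-3)=287945 g(21,-1)=332367 g(21,1)=298452 g(21,3)=177650
t=22: g(22,-22)=1 g(22,-20)=22 g(22,-18)=231 g(22,-16)=1540 g(22,-14)=7315 g(22,-12)=26333 g(22,-10)=74591 g(22,-8)=170313 g(22,-6)=318230 g(22,-4)=490105 g(22,-2)=620312 g(22,0)=630819 g(22,2)=476102 g(22,4)=177650
t=23: g(23,-23)=1 g(23,-21)=23 g(23,-19)=253 g(23,-17)=1771 g(23,-15)=8855 g(23,-13)=33648 g(23,-11)=100924 g(23,-9)=244904 g(23,-7)=488543 g(23,-5)=808335 g(23,-3)=1110417 g(23,-1)=1251131 g(23,1)=1106921 g(23,3)=653752
t=24: g(24,-24)=1 g(24,-22)=24 g(24,-20)=276 g(24,-18)=2024 g(24,-16)=10626 g(24,-14)=42503 g(24,-12)=134572 g(24,-10)=345828 g(24,-8)=733447 g(24,-6)=1296878 g(24,-4)=1918752 g(24,-2)=2361548 g(24,0)=2358052 g(24,2)=1760673 g(24,4)=653752
t=25: g(25,-25)=1 g(25,-23)=25 g(25,-21)=300 g(25,-19)=2300 g(25,-17)=12650 g(25,-15)=53129 g(25,-13)=177075 g(25,-11)=480400 g(25,-9)=1079275 g(25,-7)=2030325 g(25,-5)=3215630 g(25,-3)=4280300 g(25,-1)=4719600 g(25,1)=4118725 g(25,3)=2414425
Paths never hitting 5: Σ_s g(25,s) = 22584160
Paths hitting 5: 2^25 - 22584160 = 10970272
P = 10970272/33554432 = 342821/1048576

Answer: 342821/1048576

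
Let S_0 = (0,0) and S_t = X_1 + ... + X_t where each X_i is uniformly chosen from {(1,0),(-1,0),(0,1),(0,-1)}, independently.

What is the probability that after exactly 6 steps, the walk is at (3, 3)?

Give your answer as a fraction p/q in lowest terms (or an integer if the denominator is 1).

Answer: 5/1024

Derivation:
Let h be the number of horizontal steps (so 6-h are vertical). To end at (3,3) need (h+3)/2 right-steps and ((6-h)+3)/2 up-steps.
Sum over h with 3 ≤ h ≤ 3, h ≡ 1 (mod 2), 6-h ≡ 1 (mod 2):
h=3: C(6,3)·C(3,3)·C(3,3) = 20·1·1 = 20
Total favorable: 20
Total paths: 4^6 = 4096
P = 20/4096 = 5/1024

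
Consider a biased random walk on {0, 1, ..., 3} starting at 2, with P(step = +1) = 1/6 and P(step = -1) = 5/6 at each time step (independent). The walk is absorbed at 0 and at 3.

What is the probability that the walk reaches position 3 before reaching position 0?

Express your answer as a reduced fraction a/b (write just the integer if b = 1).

Answer: 6/31

Derivation:
Biased walk: p = 1/6, q = 5/6, r = q/p = 5
Gambler's ruin: P(hit 3 before 0 | start at 2) = (1 - r^a)/(1 - r^N)
r^2 = 25; r^3 = 125
P = (1 - 25) / (1 - 125) = -24 / -124 = 6/31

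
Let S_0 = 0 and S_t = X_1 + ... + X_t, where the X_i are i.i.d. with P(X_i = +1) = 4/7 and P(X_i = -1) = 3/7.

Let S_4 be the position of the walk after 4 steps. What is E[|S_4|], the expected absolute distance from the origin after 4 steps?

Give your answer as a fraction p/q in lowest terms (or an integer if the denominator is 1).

Answer: 3748/2401

Derivation:
S_4 takes values m ≡ 0 (mod 2) with |m| ≤ 4; P(S_4=m) = C(4,(4+m)/2) · (4/7)^((4+m)/2) · (3/7)^((4-m)/2).
Distribution: P(S=-4)=81/2401, P(S=-2)=432/2401, P(S=0)=864/2401, P(S=2)=768/2401, P(S=4)=256/2401
E[|S_4|] = Σ_m |m|·P(S_4=m) = 3748/2401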